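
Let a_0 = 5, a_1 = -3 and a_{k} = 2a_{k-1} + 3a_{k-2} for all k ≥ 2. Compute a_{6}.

369

The ordinary generating function has denominator 1 - 2t - 3t^2.
Iterating the recurrence: a_0,…,a_{6} = 5, -3, 9, 9, 45, 117, 369.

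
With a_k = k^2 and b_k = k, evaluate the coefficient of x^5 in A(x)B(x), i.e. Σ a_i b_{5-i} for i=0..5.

Write out a_i and b_{5-i} for i = 0,…,5 and sum the products.
Σ = 0·5 + 1·4 + 4·3 + 9·2 + 16·1 + 25·0 = 50.

50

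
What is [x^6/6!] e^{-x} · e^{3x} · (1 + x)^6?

The EGF product rule gives c_6 = Σ_{k_1+k_2+k_3=6} C(6; k_1,k_2,k_3) · ∏ g_i(k_i), where e^{-x} gives (-1)^k; e^{3x} gives (3)^k; (1+x)^6 gives the falling factorial (6)_k.
g_1(k) for k = 0…6: 1, -1, 1, -1, 1, -1, 1.
g_2(k) for k = 0…6: 1, 3, 9, 27, 81, 243, 729.
g_3(k) for k = 0…6: 1, 6, 30, 120, 360, 720, 720.
First combine the last two factors: h(k) = Σ_j C(k,j)·g_2(j)·g_3(k−j) for k = 0…6: 1, 9, 75, 579, 4149, 27693, 173007.
c_6 = Σ_k C(6,k)·g_1(k)·h(6−k) = 1·1·173007 + 6·(-1)·27693 + 15·1·4149 + 20·(-1)·579 + 15·1·75 + 6·(-1)·9 + 1·1·1 = 173007 − 166158 + 62235 − 11580 + 1125 − 54 + 1 = 58576.

58576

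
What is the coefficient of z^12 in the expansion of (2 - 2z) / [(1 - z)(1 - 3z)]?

Partial fractions give a closed form: a_n = (2)·3^n.
At n = 12: a_12 = 1062882.

1062882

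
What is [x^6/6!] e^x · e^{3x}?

4096

The EGF product rule gives c_6 = Σ_{k_1+k_2=6} C(6; k_1,k_2) · ∏ g_i(k_i), where e^x gives (1)^k; e^{3x} gives (3)^k.
g_1(k) for k = 0…6: 1, 1, 1, 1, 1, 1, 1.
g_2(k) for k = 0…6: 1, 3, 9, 27, 81, 243, 729.
c_6 = Σ_k C(6,k)·g_1(k)·g_2(6−k) = 1·1·729 + 6·1·243 + 15·1·81 + 20·1·27 + 15·1·9 + 6·1·3 + 1·1·1 = 729 + 1458 + 1215 + 540 + 135 + 18 + 1 = 4096.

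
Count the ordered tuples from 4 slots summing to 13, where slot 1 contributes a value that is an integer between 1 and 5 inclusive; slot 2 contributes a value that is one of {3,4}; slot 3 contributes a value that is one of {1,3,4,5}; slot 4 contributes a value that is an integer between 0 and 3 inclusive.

The generating function for the choices is (t + t^2 + t^3 + t^4 + t^5)·(t^3 + t^4)·(t + t^3 + t^4 + t^5)·(1 + t + t^2 + t^3); the count is [t^13].
(t + t^2 + t^3 + t^4 + t^5) has coefficients 0,1,1,1,1,1 for degrees 0…5.
(t^3 + t^4) has coefficients 0,0,0,1,1,0,0,0,0,0,0,0,0,0 for degrees 0…13.
Multiplying by (t + t^3 + t^4 + t^5) gives running coefficients 0,0,0,0,1,1,1,2,2,1,0,0,0,0 for degrees 0…13.
Finally multiplying by (1 + t + t^2 + t^3), the product of all factors after the first has coefficients 0,0,0,0,1,2,3,5,6,6,5,3,1,0 for degrees 0…13.
[t^13] = 1·1 + 1·3 + 1·5 + 1·6 + 1·6 = 21.

21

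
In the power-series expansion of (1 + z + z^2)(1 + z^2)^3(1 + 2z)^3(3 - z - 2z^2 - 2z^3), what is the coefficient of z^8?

(1 + z + z^2) has coefficients 1,1,1 for degrees 0…2.
(1 + z^2)^3 has coefficients 1,0,3,0,3,0,1,0,0 for degrees 0…8.
Multiplying by (1 + 2z)^3 gives running coefficients 1,6,15,26,39,42,37,30,12 for degrees 0…8.
Finally multiplying by (3 - z - 2z^2 - 2z^3), the product of all factors after the first has coefficients 3,17,37,49,49,5,-61,-109,-152 for degrees 0…8.
[z^8] = 1·(-152) + 1·(-109) + 1·(-61) = -322.

-322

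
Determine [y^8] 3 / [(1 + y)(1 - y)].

Partial fractions give a closed form: a_n = (3/2)·(-1)^n + (3/2)·1^n.
At n = 8: a_8 = 3.

3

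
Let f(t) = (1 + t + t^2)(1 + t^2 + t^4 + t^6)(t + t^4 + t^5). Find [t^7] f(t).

5

(1 + t + t^2) has coefficients 1,1,1 for degrees 0…2.
(1 + t^2 + t^4 + t^6) has coefficients 1,0,1,0,1,0,1,0 for degrees 0…7.
Finally multiplying by (t + t^4 + t^5), the product of all factors after the first has coefficients 0,1,0,1,1,2,1,2 for degrees 0…7.
[t^7] = 1·2 + 1·1 + 1·2 = 5.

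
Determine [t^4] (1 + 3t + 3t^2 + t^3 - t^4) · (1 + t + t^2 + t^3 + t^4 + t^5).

7

(1 + 3t + 3t^2 + t^3 - t^4) has coefficients 1,3,3,1,-1 for degrees 0…4.
(1 + t + t^2 + t^3 + t^4 + t^5) has coefficients 1,1,1,1,1 for degrees 0…4.
[t^4] = 1·1 + 3·1 + 3·1 + 1·1 − 1·1 = 7.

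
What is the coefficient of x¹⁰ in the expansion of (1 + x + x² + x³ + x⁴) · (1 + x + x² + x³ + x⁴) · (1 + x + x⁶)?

(1 + x + x² + x³ + x⁴) has coefficients 1,1,1,1,1 for degrees 0…4.
(1 + x + x² + x³ + x⁴) has coefficients 1,1,1,1,1,0,0,0,0,0,0 for degrees 0…10.
Finally multiplying by (1 + x + x⁶), the product of all factors after the first has coefficients 1,2,2,2,2,1,1,1,1,1,1 for degrees 0…10.
[x¹⁰] = 1·1 + 1·1 + 1·1 + 1·1 + 1·1 = 5.

5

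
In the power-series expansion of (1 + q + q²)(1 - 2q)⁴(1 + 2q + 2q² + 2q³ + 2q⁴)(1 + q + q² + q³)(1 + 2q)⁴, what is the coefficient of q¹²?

1088

(1 + q + q²) has coefficients 1,1,1 for degrees 0…2.
(1 - 2q)⁴ has coefficients 1,-8,24,-32,16,0,0,0,0,0,0,0,0 for degrees 0…12.
Multiplying by (1 + 2q + 2q² + 2q³ + 2q⁴) gives running coefficients 1,-6,10,2,-14,0,16,-32,32,0,0,0,0 for degrees 0…12.
Multiplying by (1 + q + q² + q³) gives running coefficients 1,-5,5,7,-8,-2,4,-30,16,16,0,32,0 for degrees 0…12.
Finally multiplying by (1 + 2q)⁴, the product of all factors after the first has coefficients 1,3,-11,-41,24,182,100,-190,-320,-480,-384,448,1024 for degrees 0…12.
[q¹²] = 1·1024 + 1·448 + 1·(-384) = 1088.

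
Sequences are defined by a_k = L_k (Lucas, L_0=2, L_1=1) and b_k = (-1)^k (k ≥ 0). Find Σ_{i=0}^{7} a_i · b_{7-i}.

This is [x^7] in the product of the two ordinary generating functions.
Σ = 2·(-1) + 1·1 + 3·(-1) + 4·1 + 7·(-1) + 11·1 + 18·(-1) + 29·1 = 15.

15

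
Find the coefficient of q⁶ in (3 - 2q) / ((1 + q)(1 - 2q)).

87

The denominator gives the recurrence a_n = a_(n−1) + 2a_(n−2) for n ≥ 3; the numerator fixes a_0 = 3, a_1 = 1, a_2 = 7.
Iterating: 3, 1, 7, 9, 23, 41, 87, so a_6 = 87.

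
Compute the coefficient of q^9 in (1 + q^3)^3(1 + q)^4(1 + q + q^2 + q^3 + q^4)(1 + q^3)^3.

311

(1 + q^3)^3 has coefficients 1,0,0,3,0,0,3,0,0,1 for degrees 0…9.
(1 + q)^4 has coefficients 1,4,6,4,1,0,0,0,0,0 for degrees 0…9.
Multiplying by (1 + q + q^2 + q^3 + q^4) gives running coefficients 1,5,11,15,16,15,11,5,1,0 for degrees 0…9.
Finally multiplying by (1 + q^3)^3, the product of all factors after the first has coefficients 1,5,11,18,31,48,59,68,79,79 for degrees 0…9.
[q^9] = 1·79 + 3·59 + 3·18 + 1·1 = 311.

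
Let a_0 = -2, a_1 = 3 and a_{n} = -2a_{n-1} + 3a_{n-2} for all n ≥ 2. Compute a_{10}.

The ordinary generating function has denominator 1 + 2t - 3t^2.
Iterating the recurrence: a_0,…,a_{10} = -2, 3, -12, 33, -102, 303, -912, 2733, -8202, 24603, -73812.

-73812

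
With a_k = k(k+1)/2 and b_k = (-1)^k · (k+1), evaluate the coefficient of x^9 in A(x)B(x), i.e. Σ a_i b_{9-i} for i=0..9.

15

The convolution is the t^9 coefficient of A(t)B(t).
Σ = 0·(-10) + 1·9 + 3·(-8) + 6·7 + 10·(-6) + 15·5 + 21·(-4) + 28·3 + 36·(-2) + 45·1 = 15.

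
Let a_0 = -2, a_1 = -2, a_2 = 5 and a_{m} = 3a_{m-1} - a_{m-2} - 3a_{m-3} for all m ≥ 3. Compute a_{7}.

749

The ordinary generating function has denominator 1 - 3t + t^2 + 3t^3.
Iterating the recurrence: a_0,…,a_{7} = -2, -2, 5, 23, 70, 172, 377, 749.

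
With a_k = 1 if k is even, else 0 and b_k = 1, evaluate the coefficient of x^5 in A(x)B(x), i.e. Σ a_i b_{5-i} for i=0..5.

This is [x^5] in the product of the two ordinary generating functions.
Σ = 1·1 + 0·1 + 1·1 + 0·1 + 1·1 + 0·1 = 3.

3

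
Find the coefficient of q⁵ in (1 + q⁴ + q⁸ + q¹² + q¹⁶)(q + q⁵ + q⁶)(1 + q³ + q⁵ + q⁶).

(1 + q⁴ + q⁸ + q¹² + q¹⁶) has coefficients 1,0,0,0,1,0 for degrees 0…5.
(q + q⁵ + q⁶) has coefficients 0,1,0,0,0,1 for degrees 0…5.
Finally multiplying by (1 + q³ + q⁵ + q⁶), the product of all factors after the first has coefficients 0,1,0,0,1,1 for degrees 0…5.
[q⁵] = 1·1 + 1·1 = 2.

2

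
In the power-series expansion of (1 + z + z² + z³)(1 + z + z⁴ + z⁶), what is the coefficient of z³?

(1 + z + z² + z³) has coefficients 1,1,1,1 for degrees 0…3.
(1 + z + z⁴ + z⁶) has coefficients 1,1,0,0 for degrees 0…3.
[z³] = 1·0 + 1·0 + 1·1 + 1·1 = 2.

2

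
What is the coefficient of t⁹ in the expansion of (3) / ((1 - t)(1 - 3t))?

Partial fractions give a closed form: a_n = (-3/2)·1^n + (9/2)·3^n.
At n = 9: a_9 = 88572.

88572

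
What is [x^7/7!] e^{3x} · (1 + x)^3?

The EGF product rule gives c_7 = Σ_{k_1+k_2=7} C(7; k_1,k_2) · ∏ g_i(k_i), where e^{3x} gives (3)^k; (1+x)^3 gives the falling factorial (3)_k.
g_1(k) for k = 0…7: 1, 3, 9, 27, 81, 243, 729, 2187.
g_2(k) for k = 0…7: 1, 3, 6, 6, 0, 0, 0, 0.
c_7 = Σ_k C(7,k)·g_1(k)·g_2(7−k) = 35·81·6 + 21·243·6 + 7·729·3 + 1·2187·1 = 17010 + 30618 + 15309 + 2187 = 65124.

65124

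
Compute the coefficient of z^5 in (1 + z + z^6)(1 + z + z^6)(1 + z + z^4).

2

(1 + z + z^6) has coefficients 1,1,0,0,0,0 for degrees 0…5.
(1 + z + z^6) has coefficients 1,1,0,0,0,0 for degrees 0…5.
Finally multiplying by (1 + z + z^4), the product of all factors after the first has coefficients 1,2,1,0,1,1 for degrees 0…5.
[z^5] = 1·1 + 1·1 = 2.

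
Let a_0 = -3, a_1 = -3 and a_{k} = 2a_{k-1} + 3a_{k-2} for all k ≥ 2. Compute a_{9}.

-29523

The ordinary generating function has denominator 1 - 2z - 3z^2.
Iterating the recurrence: a_0,…,a_{9} = -3, -3, -15, -39, -123, -363, -1095, -3279, -9843, -29523.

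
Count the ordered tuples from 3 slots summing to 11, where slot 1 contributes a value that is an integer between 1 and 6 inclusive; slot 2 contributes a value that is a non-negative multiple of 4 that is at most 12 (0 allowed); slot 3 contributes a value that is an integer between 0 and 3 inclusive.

The generating function for the choices is (q + q² + q³ + q⁴ + q⁵ + q⁶)·(1 + q⁴ + q⁸ + q¹²)·(1 + q + q² + q³); the count is [q¹¹].
(q + q² + q³ + q⁴ + q⁵ + q⁶) has coefficients 0,1,1,1,1,1,1 for degrees 0…6.
(1 + q⁴ + q⁸ + q¹²) has coefficients 1,0,0,0,1,0,0,0,1,0,0,0 for degrees 0…11.
Finally multiplying by (1 + q + q² + q³), the product of all factors after the first has coefficients 1,1,1,1,1,1,1,1,1,1,1,1 for degrees 0…11.
[q¹¹] = 1·1 + 1·1 + 1·1 + 1·1 + 1·1 + 1·1 = 6.

6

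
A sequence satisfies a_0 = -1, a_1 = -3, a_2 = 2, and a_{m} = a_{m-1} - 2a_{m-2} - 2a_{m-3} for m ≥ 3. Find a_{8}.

80

The ordinary generating function has denominator 1 - x + 2x^2 + 2x^3.
Iterating the recurrence: a_0,…,a_{8} = -1, -3, 2, 10, 12, -12, -56, -56, 80.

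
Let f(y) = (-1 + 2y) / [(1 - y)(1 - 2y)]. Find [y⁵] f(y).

-1

Partial fractions give a closed form: a_n = (-1)·1^n.
At n = 5: a_5 = -1.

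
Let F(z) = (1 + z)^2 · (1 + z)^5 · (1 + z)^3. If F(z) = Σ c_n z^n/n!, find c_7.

604800

The EGF product rule gives c_7 = Σ_{k_1+k_2+k_3=7} C(7; k_1,k_2,k_3) · ∏ g_i(k_i), where (1+z)^2 gives the falling factorial (2)_k; (1+z)^5 gives the falling factorial (5)_k; (1+z)^3 gives the falling factorial (3)_k.
g_1(k) for k = 0…7: 1, 2, 2, 0, 0, 0, 0, 0.
g_2(k) for k = 0…7: 1, 5, 20, 60, 120, 120, 0, 0.
g_3(k) for k = 0…7: 1, 3, 6, 6, 0, 0, 0, 0.
First combine the last two factors: h(k) = Σ_j C(k,j)·g_2(j)·g_3(k−j) for k = 0…7: 1, 8, 56, 336, 1680, 6720, 20160, 40320.
c_7 = Σ_k C(7,k)·g_1(k)·h(7−k) = 1·1·40320 + 7·2·20160 + 21·2·6720 = 40320 + 282240 + 282240 = 604800.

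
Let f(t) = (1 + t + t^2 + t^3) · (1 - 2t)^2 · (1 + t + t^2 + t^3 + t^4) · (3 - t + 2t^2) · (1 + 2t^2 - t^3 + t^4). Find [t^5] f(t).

-5

(1 + t + t^2 + t^3) has coefficients 1,1,1,1 for degrees 0…3.
(1 - 2t)^2 has coefficients 1,-4,4,0,0,0 for degrees 0…5.
Multiplying by (1 + t + t^2 + t^3 + t^4) gives running coefficients 1,-3,1,1,1,0 for degrees 0…5.
Multiplying by (3 - t + 2t^2) gives running coefficients 3,-10,8,-4,4,1 for degrees 0…5.
Finally multiplying by (1 + 2t^2 - t^3 + t^4), the product of all factors after the first has coefficients 3,-10,14,-27,33,-25 for degrees 0…5.
[t^5] = 1·(-25) + 1·33 + 1·(-27) + 1·14 = -5.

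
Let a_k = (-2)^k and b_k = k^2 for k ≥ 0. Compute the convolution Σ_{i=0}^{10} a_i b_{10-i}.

The convolution is the t^10 coefficient of A(t)B(t).
Σ = 1·100 − 2·81 + 4·64 − 8·49 + 16·36 − 32·25 + 64·16 − 128·9 + 256·4 − 512·1 + 1024·0 = -38.

-38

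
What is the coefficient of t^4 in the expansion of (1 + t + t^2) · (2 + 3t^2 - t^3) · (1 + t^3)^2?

6

(1 + t + t^2) has coefficients 1,1,1 for degrees 0…2.
(2 + 3t^2 - t^3) has coefficients 2,0,3,-1,0 for degrees 0…4.
Finally multiplying by (1 + t^3)^2, the product of all factors after the first has coefficients 2,0,3,3,0 for degrees 0…4.
[t^4] = 1·0 + 1·3 + 1·3 = 6.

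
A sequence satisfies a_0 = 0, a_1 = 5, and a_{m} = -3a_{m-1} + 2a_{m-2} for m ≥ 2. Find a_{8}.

The ordinary generating function has denominator 1 + 3t - 2t^2.
Iterating the recurrence: a_0,…,a_{8} = 0, 5, -15, 55, -195, 695, -2475, 8815, -31395.

-31395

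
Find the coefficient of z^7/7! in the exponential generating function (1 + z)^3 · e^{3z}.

65124

The EGF product rule gives c_7 = Σ_{k_1+k_2=7} C(7; k_1,k_2) · ∏ g_i(k_i), where (1+z)^3 gives the falling factorial (3)_k; e^{3z} gives (3)^k.
g_1(k) for k = 0…7: 1, 3, 6, 6, 0, 0, 0, 0.
g_2(k) for k = 0…7: 1, 3, 9, 27, 81, 243, 729, 2187.
c_7 = Σ_k C(7,k)·g_1(k)·g_2(7−k) = 1·1·2187 + 7·3·729 + 21·6·243 + 35·6·81 = 2187 + 15309 + 30618 + 17010 = 65124.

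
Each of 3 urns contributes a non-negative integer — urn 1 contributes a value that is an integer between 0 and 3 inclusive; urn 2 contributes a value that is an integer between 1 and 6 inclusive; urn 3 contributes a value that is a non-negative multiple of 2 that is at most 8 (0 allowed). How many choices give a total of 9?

The generating function for the choices is (1 + z + z² + z³)·(z + z² + z³ + z⁴ + z⁵ + z⁶)·(1 + z² + z⁴ + z⁶ + z⁸); the count is [z⁹].
(1 + z + z² + z³) has coefficients 1,1,1,1 for degrees 0…3.
(z + z² + z³ + z⁴ + z⁵ + z⁶) has coefficients 0,1,1,1,1,1,1,0,0,0 for degrees 0…9.
Finally multiplying by (1 + z² + z⁴ + z⁶ + z⁸), the product of all factors after the first has coefficients 0,1,1,2,2,3,3,3,3,3 for degrees 0…9.
[z⁹] = 1·3 + 1·3 + 1·3 + 1·3 = 12.

12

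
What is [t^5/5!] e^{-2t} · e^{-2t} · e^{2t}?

The EGF product rule gives c_5 = Σ_{k_1+k_2+k_3=5} C(5; k_1,k_2,k_3) · ∏ g_i(k_i), where e^{-2t} gives (-2)^k; e^{-2t} gives (-2)^k; e^{2t} gives (2)^k.
g_1(k) for k = 0…5: 1, -2, 4, -8, 16, -32.
g_2(k) for k = 0…5: 1, -2, 4, -8, 16, -32.
g_3(k) for k = 0…5: 1, 2, 4, 8, 16, 32.
First combine the last two factors: h(k) = Σ_j C(k,j)·g_2(j)·g_3(k−j) for k = 0…5: 1, 0, 0, 0, 0, 0.
c_5 = Σ_k C(5,k)·g_1(k)·h(5−k) = 1·(-32)·1 = -32.

-32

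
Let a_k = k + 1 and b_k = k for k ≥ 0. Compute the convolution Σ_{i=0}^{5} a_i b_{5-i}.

The convolution is the x^5 coefficient of A(x)B(x).
Σ = 1·5 + 2·4 + 3·3 + 4·2 + 5·1 + 6·0 = 35.

35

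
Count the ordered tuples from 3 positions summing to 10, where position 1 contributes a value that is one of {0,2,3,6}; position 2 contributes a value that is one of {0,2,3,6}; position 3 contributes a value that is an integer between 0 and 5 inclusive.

The generating function for the choices is (1 + z^2 + z^3 + z^6)·(1 + z^2 + z^3 + z^6)·(1 + z + z^2 + z^3 + z^4 + z^5); the count is [z^10].
(1 + z^2 + z^3 + z^6) has coefficients 1,0,1,1,0,0,1 for degrees 0…6.
(1 + z^2 + z^3 + z^6) has coefficients 1,0,1,1,0,0,1,0,0,0,0 for degrees 0…10.
Finally multiplying by (1 + z + z^2 + z^3 + z^4 + z^5), the product of all factors after the first has coefficients 1,1,2,3,3,3,3,3,2,1,1 for degrees 0…10.
[z^10] = 1·1 + 1·2 + 1·3 + 1·3 = 9.

9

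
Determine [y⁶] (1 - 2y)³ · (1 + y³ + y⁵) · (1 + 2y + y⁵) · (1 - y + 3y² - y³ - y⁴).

-73

(1 - 2y)³ has coefficients 1,-6,12,-8 for degrees 0…3.
(1 + y³ + y⁵) has coefficients 1,0,0,1,0,1,0 for degrees 0…6.
Multiplying by (1 + 2y + y⁵) gives running coefficients 1,2,0,1,2,2,2 for degrees 0…6.
Finally multiplying by (1 - y + 3y² - y³ - y⁴), the product of all factors after the first has coefficients 1,1,1,6,-2,1,5 for degrees 0…6.
[y⁶] = 1·5 − 6·1 + 12·(-2) − 8·6 = -73.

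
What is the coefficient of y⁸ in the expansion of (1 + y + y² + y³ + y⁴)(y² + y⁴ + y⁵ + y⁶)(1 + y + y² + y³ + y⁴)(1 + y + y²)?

(1 + y + y² + y³ + y⁴) has coefficients 1,1,1,1,1 for degrees 0…4.
(y² + y⁴ + y⁵ + y⁶) has coefficients 0,0,1,0,1,1,1,0,0 for degrees 0…8.
Multiplying by (1 + y + y² + y³ + y⁴) gives running coefficients 0,0,1,1,2,3,4,3,3 for degrees 0…8.
Finally multiplying by (1 + y + y²), the product of all factors after the first has coefficients 0,0,1,2,4,6,9,10,10 for degrees 0…8.
[y⁸] = 1·10 + 1·10 + 1·9 + 1·6 + 1·4 = 39.

39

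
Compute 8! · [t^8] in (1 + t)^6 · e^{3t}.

The EGF product rule gives c_8 = Σ_{k_1+k_2=8} C(8; k_1,k_2) · ∏ g_i(k_i), where (1+t)^6 gives the falling factorial (6)_k; e^{3t} gives (3)^k.
g_1(k) for k = 0…8: 1, 6, 30, 120, 360, 720, 720, 0, 0.
g_2(k) for k = 0…8: 1, 3, 9, 27, 81, 243, 729, 2187, 6561.
c_8 = Σ_k C(8,k)·g_1(k)·g_2(8−k) = 1·1·6561 + 8·6·2187 + 28·30·729 + 56·120·243 + 70·360·81 + 56·720·27 + 28·720·9 = 6561 + 104976 + 612360 + 1632960 + 2041200 + 1088640 + 181440 = 5668137.

5668137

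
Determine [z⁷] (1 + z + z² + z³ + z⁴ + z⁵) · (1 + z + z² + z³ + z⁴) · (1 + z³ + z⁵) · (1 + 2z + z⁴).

(1 + z + z² + z³ + z⁴ + z⁵) has coefficients 1,1,1,1,1,1 for degrees 0…5.
(1 + z + z² + z³ + z⁴) has coefficients 1,1,1,1,1,0,0,0 for degrees 0…7.
Multiplying by (1 + z³ + z⁵) gives running coefficients 1,1,1,2,2,2,2,2 for degrees 0…7.
Finally multiplying by (1 + 2z + z⁴), the product of all factors after the first has coefficients 1,3,3,4,7,7,7,8 for degrees 0…7.
[z⁷] = 1·8 + 1·7 + 1·7 + 1·7 + 1·4 + 1·3 = 36.

36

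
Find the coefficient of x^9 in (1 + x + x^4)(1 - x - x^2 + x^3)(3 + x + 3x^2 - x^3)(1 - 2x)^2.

-4

(1 + x + x^4) has coefficients 1,1,0,0,1 for degrees 0…4.
(1 - x - x^2 + x^3) has coefficients 1,-1,-1,1,0,0,0,0,0,0 for degrees 0…9.
Multiplying by (3 + x + 3x^2 - x^3) gives running coefficients 3,-2,-1,-2,-1,4,-1,0,0,0 for degrees 0…9.
Finally multiplying by (1 - 2x)^2, the product of all factors after the first has coefficients 3,-14,19,-6,3,0,-21,20,-4,0 for degrees 0…9.
[x^9] = 1·0 + 1·(-4) + 1·0 = -4.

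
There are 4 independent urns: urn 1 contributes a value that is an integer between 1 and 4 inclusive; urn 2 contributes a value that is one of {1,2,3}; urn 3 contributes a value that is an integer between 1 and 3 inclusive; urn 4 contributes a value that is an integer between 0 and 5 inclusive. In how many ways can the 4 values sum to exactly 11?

The generating function for the choices is (y + y² + y³ + y⁴)·(y + y² + y³)·(y + y² + y³)·(1 + y + y² + y³ + y⁴ + y⁵); the count is [y¹¹].
(y + y² + y³ + y⁴) has coefficients 0,1,1,1,1 for degrees 0…4.
(y + y² + y³) has coefficients 0,1,1,1,0,0,0,0,0,0,0,0 for degrees 0…11.
Multiplying by (y + y² + y³) gives running coefficients 0,0,1,2,3,2,1,0,0,0,0,0 for degrees 0…11.
Finally multiplying by (1 + y + y² + y³ + y⁴ + y⁵), the product of all factors after the first has coefficients 0,0,1,3,6,8,9,9,8,6,3,1 for degrees 0…11.
[y¹¹] = 1·3 + 1·6 + 1·8 + 1·9 = 26.

26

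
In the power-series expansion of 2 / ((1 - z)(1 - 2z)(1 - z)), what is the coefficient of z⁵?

The denominator gives the recurrence a_n = 4a_(n−1) − 5a_(n−2) + 2a_(n−3) for n ≥ 3; the numerator fixes a_0 = 2, a_1 = 8, a_2 = 22.
Iterating: 2, 8, 22, 52, 114, 240, so a_5 = 240.

240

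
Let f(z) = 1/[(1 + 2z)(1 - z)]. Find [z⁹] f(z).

-341

The denominator gives the recurrence a_n = −a_(n−1) + 2a_(n−2) for n ≥ 2; the numerator fixes a_0 = 1, a_1 = -1.
Iterating: 1, -1, 3, -5, 11, -21, 43, -85, 171, -341, so a_9 = -341.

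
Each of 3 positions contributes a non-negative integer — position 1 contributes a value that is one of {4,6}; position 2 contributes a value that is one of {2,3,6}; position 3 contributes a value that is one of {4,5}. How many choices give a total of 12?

2

The generating function for the choices is (x⁴ + x⁶)·(x² + x³ + x⁶)·(x⁴ + x⁵); the count is [x¹²].
(x⁴ + x⁶) has coefficients 0,0,0,0,1,0,1 for degrees 0…6.
(x² + x³ + x⁶) has coefficients 0,0,1,1,0,0,1,0,0,0,0,0,0 for degrees 0…12.
Finally multiplying by (x⁴ + x⁵), the product of all factors after the first has coefficients 0,0,0,0,0,0,1,2,1,0,1,1,0 for degrees 0…12.
[x¹²] = 1·1 + 1·1 = 2.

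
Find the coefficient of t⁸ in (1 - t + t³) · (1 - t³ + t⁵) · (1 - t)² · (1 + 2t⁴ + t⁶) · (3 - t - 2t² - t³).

(1 - t + t³) has coefficients 1,-1,0,1 for degrees 0…3.
(1 - t³ + t⁵) has coefficients 1,0,0,-1,0,1,0,0,0 for degrees 0…8.
Multiplying by (1 - t)² gives running coefficients 1,-2,1,-1,2,0,-2,1,0 for degrees 0…8.
Multiplying by (1 + 2t⁴ + t⁶) gives running coefficients 1,-2,1,-1,4,-4,1,-3,5 for degrees 0…8.
Finally multiplying by (3 - t - 2t² - t³), the product of all factors after the first has coefficients 3,-7,3,-1,13,-15,0,-6,20 for degrees 0…8.
[t⁸] = 1·20 − 1·(-6) + 1·(-15) = 11.

11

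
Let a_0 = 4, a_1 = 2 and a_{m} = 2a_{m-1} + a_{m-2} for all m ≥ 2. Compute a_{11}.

20994

The ordinary generating function has denominator 1 - 2t - t^2.
Iterating the recurrence: a_0,…,a_{11} = 4, 2, 8, 18, 44, 106, 256, 618, 1492, 3602, 8696, 20994.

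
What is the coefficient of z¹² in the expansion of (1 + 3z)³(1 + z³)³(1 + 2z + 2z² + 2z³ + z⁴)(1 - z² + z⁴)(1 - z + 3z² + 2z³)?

(1 + 3z)³ has coefficients 1,9,27,27 for degrees 0…3.
(1 + z³)³ has coefficients 1,0,0,3,0,0,3,0,0,1,0,0,0 for degrees 0…12.
Multiplying by (1 + 2z + 2z² + 2z³ + z⁴) gives running coefficients 1,2,2,5,7,6,9,9,6,7,5,2,2 for degrees 0…12.
Multiplying by (1 - z² + z⁴) gives running coefficients 1,2,1,3,6,3,4,8,4,4,8,4,3 for degrees 0…12.
Finally multiplying by (1 - z + 3z² + 2z³), the product of all factors after the first has coefficients 1,1,2,10,10,8,25,25,14,32,32,16,31 for degrees 0…12.
[z¹²] = 1·31 + 9·16 + 27·32 + 27·32 = 1903.

1903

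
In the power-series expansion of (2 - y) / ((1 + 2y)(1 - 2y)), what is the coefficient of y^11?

-1024

The denominator gives the recurrence a_n = 4a_(n−2) for n ≥ 3; the numerator fixes a_0 = 2, a_1 = -1, a_2 = 8.
Iterating: 2, -1, 8, -4, 32, -16, 128, -64, 512, -256, 2048, -1024, so a_11 = -1024.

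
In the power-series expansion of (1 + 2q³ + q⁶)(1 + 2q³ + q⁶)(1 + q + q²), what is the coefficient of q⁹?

4

(1 + 2q³ + q⁶) has coefficients 1,0,0,2,0,0,1 for degrees 0…6.
(1 + 2q³ + q⁶) has coefficients 1,0,0,2,0,0,1,0,0,0 for degrees 0…9.
Finally multiplying by (1 + q + q²), the product of all factors after the first has coefficients 1,1,1,2,2,2,1,1,1,0 for degrees 0…9.
[q⁹] = 1·0 + 2·1 + 1·2 = 4.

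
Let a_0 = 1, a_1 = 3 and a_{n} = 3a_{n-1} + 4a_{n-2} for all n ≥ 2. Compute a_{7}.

13107

The ordinary generating function has denominator 1 - 3y - 4y^2.
Iterating the recurrence: a_0,…,a_{7} = 1, 3, 13, 51, 205, 819, 3277, 13107.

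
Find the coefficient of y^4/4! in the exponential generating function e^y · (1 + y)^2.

The EGF product rule gives c_4 = Σ_{k_1+k_2=4} C(4; k_1,k_2) · ∏ g_i(k_i), where e^y gives (1)^k; (1+y)^2 gives the falling factorial (2)_k.
g_1(k) for k = 0…4: 1, 1, 1, 1, 1.
g_2(k) for k = 0…4: 1, 2, 2, 0, 0.
c_4 = Σ_k C(4,k)·g_1(k)·g_2(4−k) = 6·1·2 + 4·1·2 + 1·1·1 = 12 + 8 + 1 = 21.

21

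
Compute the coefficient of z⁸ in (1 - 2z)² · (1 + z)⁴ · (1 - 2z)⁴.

-144

(1 - 2z)² has coefficients 1,-4,4 for degrees 0…2.
(1 + z)⁴ has coefficients 1,4,6,4,1,0,0,0,0 for degrees 0…8.
Finally multiplying by (1 - 2z)⁴, the product of all factors after the first has coefficients 1,-4,-2,20,1,-40,-8,32,16 for degrees 0…8.
[z⁸] = 1·16 − 4·32 + 4·(-8) = -144.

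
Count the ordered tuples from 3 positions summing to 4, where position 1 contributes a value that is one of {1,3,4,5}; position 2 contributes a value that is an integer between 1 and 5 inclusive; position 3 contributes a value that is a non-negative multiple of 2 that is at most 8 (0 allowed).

3

The generating function for the choices is (t + t^3 + t^4 + t^5)·(t + t^2 + t^3 + t^4 + t^5)·(1 + t^2 + t^4 + t^6 + t^8); the count is [t^4].
(t + t^3 + t^4 + t^5) has coefficients 0,1,0,1,1 for degrees 0…4.
(t + t^2 + t^3 + t^4 + t^5) has coefficients 0,1,1,1,1 for degrees 0…4.
Finally multiplying by (1 + t^2 + t^4 + t^6 + t^8), the product of all factors after the first has coefficients 0,1,1,2,2 for degrees 0…4.
[t^4] = 1·2 + 1·1 + 1·0 = 3.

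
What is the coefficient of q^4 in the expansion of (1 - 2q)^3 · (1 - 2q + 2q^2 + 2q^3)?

(1 - 2q)^3 has coefficients 1,-6,12,-8 for degrees 0…3.
(1 - 2q + 2q^2 + 2q^3) has coefficients 1,-2,2,2,0 for degrees 0…4.
[q^4] = 1·0 − 6·2 + 12·2 − 8·(-2) = 28.

28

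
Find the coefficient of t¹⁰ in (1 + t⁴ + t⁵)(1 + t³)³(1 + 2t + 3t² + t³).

(1 + t⁴ + t⁵) has coefficients 1,0,0,0,1,1 for degrees 0…5.
(1 + t³)³ has coefficients 1,0,0,3,0,0,3,0,0,1,0 for degrees 0…10.
Finally multiplying by (1 + 2t + 3t² + t³), the product of all factors after the first has coefficients 1,2,3,4,6,9,6,6,9,4,2 for degrees 0…10.
[t¹⁰] = 1·2 + 1·6 + 1·9 = 17.

17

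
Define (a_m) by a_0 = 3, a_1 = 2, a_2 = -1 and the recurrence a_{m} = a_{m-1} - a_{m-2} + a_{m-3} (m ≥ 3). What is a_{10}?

-1

The ordinary generating function has denominator 1 - y + y^2 - y^3.
Iterating the recurrence: a_0,…,a_{10} = 3, 2, -1, 0, 3, 2, -1, 0, 3, 2, -1.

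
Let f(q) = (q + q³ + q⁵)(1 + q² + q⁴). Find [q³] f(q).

2

(q + q³ + q⁵) has coefficients 0,1,0,1 for degrees 0…3.
(1 + q² + q⁴) has coefficients 1,0,1,0 for degrees 0…3.
[q³] = 1·1 + 1·1 = 2.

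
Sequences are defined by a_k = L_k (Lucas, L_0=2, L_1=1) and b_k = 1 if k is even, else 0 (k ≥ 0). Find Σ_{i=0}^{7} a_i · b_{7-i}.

Write out a_i and b_{7-i} for i = 0,…,7 and sum the products.
Σ = 2·0 + 1·1 + 3·0 + 4·1 + 7·0 + 11·1 + 18·0 + 29·1 = 45.

45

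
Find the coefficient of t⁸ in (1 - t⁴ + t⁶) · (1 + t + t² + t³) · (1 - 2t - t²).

1

(1 - t⁴ + t⁶) has coefficients 1,0,0,0,-1,0,1 for degrees 0…6.
(1 + t + t² + t³) has coefficients 1,1,1,1,0,0,0,0,0 for degrees 0…8.
Finally multiplying by (1 - 2t - t²), the product of all factors after the first has coefficients 1,-1,-2,-2,-3,-1,0,0,0 for degrees 0…8.
[t⁸] = 1·0 − 1·(-3) + 1·(-2) = 1.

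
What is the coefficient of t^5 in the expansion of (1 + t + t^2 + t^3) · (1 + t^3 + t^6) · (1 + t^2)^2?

(1 + t + t^2 + t^3) has coefficients 1,1,1,1 for degrees 0…3.
(1 + t^3 + t^6) has coefficients 1,0,0,1,0,0 for degrees 0…5.
Finally multiplying by (1 + t^2)^2, the product of all factors after the first has coefficients 1,0,2,1,1,2 for degrees 0…5.
[t^5] = 1·2 + 1·1 + 1·1 + 1·2 = 6.

6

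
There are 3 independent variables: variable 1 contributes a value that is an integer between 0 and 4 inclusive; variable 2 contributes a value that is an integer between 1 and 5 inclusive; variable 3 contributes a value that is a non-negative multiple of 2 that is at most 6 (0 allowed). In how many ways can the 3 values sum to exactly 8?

12

The generating function for the choices is (1 + y + y² + y³ + y⁴)·(y + y² + y³ + y⁴ + y⁵)·(1 + y² + y⁴ + y⁶); the count is [y⁸].
(1 + y + y² + y³ + y⁴) has coefficients 1,1,1,1,1 for degrees 0…4.
(y + y² + y³ + y⁴ + y⁵) has coefficients 0,1,1,1,1,1,0,0,0 for degrees 0…8.
Finally multiplying by (1 + y² + y⁴ + y⁶), the product of all factors after the first has coefficients 0,1,1,2,2,3,2,3,2 for degrees 0…8.
[y⁸] = 1·2 + 1·3 + 1·2 + 1·3 + 1·2 = 12.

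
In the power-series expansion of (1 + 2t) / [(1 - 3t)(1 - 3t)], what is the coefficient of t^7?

27702

The denominator gives the recurrence a_n = 6a_(n−1) − 9a_(n−2) for n ≥ 2; the numerator fixes a_0 = 1, a_1 = 8.
Iterating: 1, 8, 39, 162, 621, 2268, 8019, 27702, so a_7 = 27702.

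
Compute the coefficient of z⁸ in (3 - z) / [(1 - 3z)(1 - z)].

Partial fractions give a closed form: a_n = (4)·3^n + (-1)·1^n.
At n = 8: a_8 = 26243.

26243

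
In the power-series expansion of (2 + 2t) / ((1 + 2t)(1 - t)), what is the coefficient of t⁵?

Partial fractions give a closed form: a_n = (2/3)·(-2)^n + (4/3)·1^n.
At n = 5: a_5 = -20.

-20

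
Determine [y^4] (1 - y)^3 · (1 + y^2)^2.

7

(1 - y)^3 has coefficients 1,-3,3,-1 for degrees 0…3.
(1 + y^2)^2 has coefficients 1,0,2,0,1 for degrees 0…4.
[y^4] = 1·1 − 3·0 + 3·2 − 1·0 = 7.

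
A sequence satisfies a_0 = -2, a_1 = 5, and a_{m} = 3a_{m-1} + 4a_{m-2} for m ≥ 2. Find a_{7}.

9833

The ordinary generating function has denominator 1 - 3y - 4y^2.
Iterating the recurrence: a_0,…,a_{7} = -2, 5, 7, 41, 151, 617, 2455, 9833.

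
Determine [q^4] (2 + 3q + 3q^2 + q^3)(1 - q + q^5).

-1

(2 + 3q + 3q^2 + q^3) has coefficients 2,3,3,1 for degrees 0…3.
(1 - q + q^5) has coefficients 1,-1,0,0,0 for degrees 0…4.
[q^4] = 2·0 + 3·0 + 3·0 + 1·(-1) = -1.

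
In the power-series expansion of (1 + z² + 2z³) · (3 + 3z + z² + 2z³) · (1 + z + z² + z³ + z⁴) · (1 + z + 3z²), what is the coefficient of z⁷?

(1 + z² + 2z³) has coefficients 1,0,1,2 for degrees 0…3.
(3 + 3z + z² + 2z³) has coefficients 3,3,1,2,0,0,0,0 for degrees 0…7.
Multiplying by (1 + z + z² + z³ + z⁴) gives running coefficients 3,6,7,9,9,6,3,2 for degrees 0…7.
Finally multiplying by (1 + z + 3z²), the product of all factors after the first has coefficients 3,9,22,34,39,42,36,23 for degrees 0…7.
[z⁷] = 1·23 + 1·42 + 2·39 = 143.

143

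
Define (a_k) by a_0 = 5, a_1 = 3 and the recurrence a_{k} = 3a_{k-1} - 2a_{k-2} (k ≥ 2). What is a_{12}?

-8185

The ordinary generating function has denominator 1 - 3x + 2x^2.
Iterating the recurrence: a_0,…,a_{12} = 5, 3, -1, -9, -25, -57, -121, -249, -505, -1017, -2041, -4089, -8185.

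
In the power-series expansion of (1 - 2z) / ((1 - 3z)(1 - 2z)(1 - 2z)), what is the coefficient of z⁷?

The denominator gives the recurrence a_n = 7a_(n−1) − 16a_(n−2) + 12a_(n−3) for n ≥ 3; the numerator fixes a_0 = 1, a_1 = 5, a_2 = 19.
Iterating: 1, 5, 19, 65, 211, 665, 2059, 6305, so a_7 = 6305.

6305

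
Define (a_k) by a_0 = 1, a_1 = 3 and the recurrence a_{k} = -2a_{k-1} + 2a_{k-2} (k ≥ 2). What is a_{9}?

5552

The ordinary generating function has denominator 1 + 2t - 2t^2.
Iterating the recurrence: a_0,…,a_{9} = 1, 3, -4, 14, -36, 100, -272, 744, -2032, 5552.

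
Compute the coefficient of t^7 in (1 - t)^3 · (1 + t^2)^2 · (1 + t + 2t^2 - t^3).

-15

(1 - t)^3 has coefficients 1,-3,3,-1 for degrees 0…3.
(1 + t^2)^2 has coefficients 1,0,2,0,1,0,0,0 for degrees 0…7.
Finally multiplying by (1 + t + 2t^2 - t^3), the product of all factors after the first has coefficients 1,1,4,1,5,-1,2,-1 for degrees 0…7.
[t^7] = 1·(-1) − 3·2 + 3·(-1) − 1·5 = -15.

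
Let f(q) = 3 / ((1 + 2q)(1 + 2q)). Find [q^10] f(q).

33792

The denominator gives the recurrence a_n = −4a_(n−1) − 4a_(n−2) for n ≥ 2; the numerator fixes a_0 = 3, a_1 = -12.
Iterating: 3, -12, 36, -96, 240, -576, 1344, -3072, 6912, -15360, 33792, so a_10 = 33792.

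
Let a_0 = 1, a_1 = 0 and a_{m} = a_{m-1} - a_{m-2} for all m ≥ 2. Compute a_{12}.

The ordinary generating function has denominator 1 - y + y^2.
Iterating the recurrence: a_0,…,a_{12} = 1, 0, -1, -1, 0, 1, 1, 0, -1, -1, 0, 1, 1.

1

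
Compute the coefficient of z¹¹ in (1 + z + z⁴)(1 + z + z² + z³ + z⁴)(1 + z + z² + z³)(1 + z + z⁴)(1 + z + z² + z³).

(1 + z + z⁴) has coefficients 1,1,0,0,1 for degrees 0…4.
(1 + z + z² + z³ + z⁴) has coefficients 1,1,1,1,1,0,0,0,0,0,0,0 for degrees 0…11.
Multiplying by (1 + z + z² + z³) gives running coefficients 1,2,3,4,4,3,2,1,0,0,0,0 for degrees 0…11.
Multiplying by (1 + z + z⁴) gives running coefficients 1,3,5,7,9,9,8,7,5,3,2,1 for degrees 0…11.
Finally multiplying by (1 + z + z² + z³), the product of all factors after the first has coefficients 1,4,9,16,24,30,33,33,29,23,17,11 for degrees 0…11.
[z¹¹] = 1·11 + 1·17 + 1·33 = 61.

61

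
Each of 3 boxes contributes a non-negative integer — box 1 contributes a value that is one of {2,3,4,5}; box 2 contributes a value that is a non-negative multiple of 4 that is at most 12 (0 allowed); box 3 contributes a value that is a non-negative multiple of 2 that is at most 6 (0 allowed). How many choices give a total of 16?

The generating function for the choices is (z² + z³ + z⁴ + z⁵)·(1 + z⁴ + z⁸ + z¹²)·(1 + z² + z⁴ + z⁶); the count is [z¹⁶].
(z² + z³ + z⁴ + z⁵) has coefficients 0,0,1,1,1,1 for degrees 0…5.
(1 + z⁴ + z⁸ + z¹²) has coefficients 1,0,0,0,1,0,0,0,1,0,0,0,1,0,0,0,0 for degrees 0…16.
Finally multiplying by (1 + z² + z⁴ + z⁶), the product of all factors after the first has coefficients 1,0,1,0,2,0,2,0,2,0,2,0,2,0,2,0,1 for degrees 0…16.
[z¹⁶] = 1·2 + 1·0 + 1·2 + 1·0 = 4.

4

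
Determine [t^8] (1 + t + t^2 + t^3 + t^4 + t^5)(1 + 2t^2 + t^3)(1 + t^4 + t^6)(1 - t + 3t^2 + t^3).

(1 + t + t^2 + t^3 + t^4 + t^5) has coefficients 1,1,1,1,1,1 for degrees 0…5.
(1 + 2t^2 + t^3) has coefficients 1,0,2,1,0,0,0,0,0 for degrees 0…8.
Multiplying by (1 + t^4 + t^6) gives running coefficients 1,0,2,1,1,0,3,1,2 for degrees 0…8.
Finally multiplying by (1 - t + 3t^2 + t^3), the product of all factors after the first has coefficients 1,-1,5,0,6,4,7,-1,10 for degrees 0…8.
[t^8] = 1·10 + 1·(-1) + 1·7 + 1·4 + 1·6 + 1·0 = 26.

26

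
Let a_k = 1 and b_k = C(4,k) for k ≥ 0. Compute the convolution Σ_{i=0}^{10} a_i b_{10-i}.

16

This is [x^10] in the product of the two ordinary generating functions.
Σ = 1·0 + 1·0 + 1·0 + 1·0 + 1·0 + 1·0 + 1·1 + 1·4 + 1·6 + 1·4 + 1·1 = 16.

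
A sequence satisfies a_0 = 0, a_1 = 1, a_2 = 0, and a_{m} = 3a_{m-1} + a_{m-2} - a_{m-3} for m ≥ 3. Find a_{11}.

7573

The ordinary generating function has denominator 1 - 3x - x^2 + x^3.
Iterating the recurrence: a_0,…,a_{11} = 0, 1, 0, 1, 2, 7, 22, 71, 228, 733, 2356, 7573.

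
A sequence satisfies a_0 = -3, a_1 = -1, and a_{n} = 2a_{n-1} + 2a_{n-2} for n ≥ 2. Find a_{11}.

-58400

The ordinary generating function has denominator 1 - 2q - 2q^2.
Iterating the recurrence: a_0,…,a_{11} = -3, -1, -8, -18, -52, -140, -384, -1048, -2864, -7824, -21376, -58400.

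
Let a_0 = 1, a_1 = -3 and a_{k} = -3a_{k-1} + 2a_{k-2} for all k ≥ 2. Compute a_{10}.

The ordinary generating function has denominator 1 + 3y - 2y^2.
Iterating the recurrence: a_0,…,a_{10} = 1, -3, 11, -39, 139, -495, 1763, -6279, 22363, -79647, 283667.

283667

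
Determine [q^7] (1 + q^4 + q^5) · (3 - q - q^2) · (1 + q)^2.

-3

(1 + q^4 + q^5) has coefficients 1,0,0,0,1,1 for degrees 0…5.
(3 - q - q^2) has coefficients 3,-1,-1,0,0,0,0,0 for degrees 0…7.
Finally multiplying by (1 + q)^2, the product of all factors after the first has coefficients 3,5,0,-3,-1,0,0,0 for degrees 0…7.
[q^7] = 1·0 + 1·(-3) + 1·0 = -3.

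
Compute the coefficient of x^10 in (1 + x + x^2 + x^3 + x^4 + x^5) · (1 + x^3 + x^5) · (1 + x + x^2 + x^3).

(1 + x + x^2 + x^3 + x^4 + x^5) has coefficients 1,1,1,1,1,1 for degrees 0…5.
(1 + x^3 + x^5) has coefficients 1,0,0,1,0,1,0,0,0,0,0 for degrees 0…10.
Finally multiplying by (1 + x + x^2 + x^3), the product of all factors after the first has coefficients 1,1,1,2,1,2,2,1,1,0,0 for degrees 0…10.
[x^10] = 1·0 + 1·0 + 1·1 + 1·1 + 1·2 + 1·2 = 6.

6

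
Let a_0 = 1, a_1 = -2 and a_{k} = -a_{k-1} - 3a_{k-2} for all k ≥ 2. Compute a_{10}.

284

The ordinary generating function has denominator 1 + y + 3y^2.
Iterating the recurrence: a_0,…,a_{10} = 1, -2, -1, 7, -4, -17, 29, 22, -109, 43, 284.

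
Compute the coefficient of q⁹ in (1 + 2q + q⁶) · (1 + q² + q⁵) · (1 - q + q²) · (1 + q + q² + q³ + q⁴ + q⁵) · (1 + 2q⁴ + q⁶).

24

(1 + 2q + q⁶) has coefficients 1,2,0,0,0,0,1 for degrees 0…6.
(1 + q² + q⁵) has coefficients 1,0,1,0,0,1,0,0,0,0 for degrees 0…9.
Multiplying by (1 - q + q²) gives running coefficients 1,-1,2,-1,1,1,-1,1,0,0 for degrees 0…9.
Multiplying by (1 + q + q² + q³ + q⁴ + q⁵) gives running coefficients 1,0,2,1,2,3,1,3,1,2 for degrees 0…9.
Finally multiplying by (1 + 2q⁴ + q⁶), the product of all factors after the first has coefficients 1,0,2,1,4,3,6,5,7,9 for degrees 0…9.
[q⁹] = 1·9 + 2·7 + 1·1 = 24.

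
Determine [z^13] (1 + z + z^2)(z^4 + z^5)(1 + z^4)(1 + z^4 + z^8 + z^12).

(1 + z + z^2) has coefficients 1,1,1 for degrees 0…2.
(z^4 + z^5) has coefficients 0,0,0,0,1,1,0,0,0,0,0,0,0,0 for degrees 0…13.
Multiplying by (1 + z^4) gives running coefficients 0,0,0,0,1,1,0,0,1,1,0,0,0,0 for degrees 0…13.
Finally multiplying by (1 + z^4 + z^8 + z^12), the product of all factors after the first has coefficients 0,0,0,0,1,1,0,0,2,2,0,0,2,2 for degrees 0…13.
[z^13] = 1·2 + 1·2 + 1·0 = 4.

4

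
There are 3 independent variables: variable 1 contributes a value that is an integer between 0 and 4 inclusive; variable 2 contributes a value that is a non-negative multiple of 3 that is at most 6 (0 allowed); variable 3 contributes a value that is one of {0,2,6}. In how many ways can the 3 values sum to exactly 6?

The generating function for the choices is (1 + x + x^2 + x^3 + x^4)·(1 + x^3 + x^6)·(1 + x^2 + x^6); the count is [x^6].
(1 + x + x^2 + x^3 + x^4) has coefficients 1,1,1,1,1 for degrees 0…4.
(1 + x^3 + x^6) has coefficients 1,0,0,1,0,0,1 for degrees 0…6.
Finally multiplying by (1 + x^2 + x^6), the product of all factors after the first has coefficients 1,0,1,1,0,1,2 for degrees 0…6.
[x^6] = 1·2 + 1·1 + 1·0 + 1·1 + 1·1 = 5.

5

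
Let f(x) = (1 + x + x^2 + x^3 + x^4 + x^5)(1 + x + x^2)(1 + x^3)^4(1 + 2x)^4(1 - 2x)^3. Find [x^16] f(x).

-2311

(1 + x + x^2 + x^3 + x^4 + x^5) has coefficients 1,1,1,1,1,1 for degrees 0…5.
(1 + x + x^2) has coefficients 1,1,1,0,0,0,0,0,0,0,0,0,0,0,0,0,0 for degrees 0…16.
Multiplying by (1 + x^3)^4 gives running coefficients 1,1,1,4,4,4,6,6,6,4,4,4,1,1,1,0,0 for degrees 0…16.
Multiplying by (1 + 2x)^4 gives running coefficients 1,9,33,68,108,180,278,342,390,452,468,420,353,297,225,128,72 for degrees 0…16.
Finally multiplying by (1 - 2x)^3, the product of all factors after the first has coefficients 1,3,-9,-30,24,84,-50,-30,234,-8,-300,-84,-167,-525,-681,-482,-372 for degrees 0…16.
[x^16] = 1·(-372) + 1·(-482) + 1·(-681) + 1·(-525) + 1·(-167) + 1·(-84) = -2311.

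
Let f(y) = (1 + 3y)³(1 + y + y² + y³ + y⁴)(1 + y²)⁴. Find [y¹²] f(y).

(1 + 3y)³ has coefficients 1,9,27,27 for degrees 0…3.
(1 + y + y² + y³ + y⁴) has coefficients 1,1,1,1,1,0,0,0,0,0,0,0,0 for degrees 0…12.
Finally multiplying by (1 + y²)⁴, the product of all factors after the first has coefficients 1,1,5,5,11,10,14,10,11,5,5,1,1 for degrees 0…12.
[y¹²] = 1·1 + 9·1 + 27·5 + 27·5 = 280.

280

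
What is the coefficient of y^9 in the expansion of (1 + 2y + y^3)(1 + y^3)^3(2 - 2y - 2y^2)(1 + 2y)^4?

(1 + 2y + y^3) has coefficients 1,2,0,1 for degrees 0…3.
(1 + y^3)^3 has coefficients 1,0,0,3,0,0,3,0,0,1 for degrees 0…9.
Multiplying by (2 - 2y - 2y^2) gives running coefficients 2,-2,-2,6,-6,-6,6,-6,-6,2 for degrees 0…9.
Finally multiplying by (1 + 2y)^4, the product of all factors after the first has coefficients 2,14,30,6,-38,-6,-26,-198,-198,-94 for degrees 0…9.
[y^9] = 1·(-94) + 2·(-198) + 1·(-26) = -516.

-516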